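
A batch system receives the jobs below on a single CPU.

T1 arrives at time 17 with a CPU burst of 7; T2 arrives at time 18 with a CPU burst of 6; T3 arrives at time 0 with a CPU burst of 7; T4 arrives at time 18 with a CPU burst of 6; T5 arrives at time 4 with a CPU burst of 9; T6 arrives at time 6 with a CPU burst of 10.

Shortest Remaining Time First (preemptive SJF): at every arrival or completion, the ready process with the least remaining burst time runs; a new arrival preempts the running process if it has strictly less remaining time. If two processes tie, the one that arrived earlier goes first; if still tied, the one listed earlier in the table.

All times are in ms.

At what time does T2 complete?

30

Schedule: | T3 0-7 | T5 7-16 | T6 16-17 | T1 17-24 | T2 24-30 | T4 30-36 | T6 36-45 |
Completion: T1=24  T2=30  T3=7  T4=36  T5=16  T6=45
Turnaround (C−A): T1=7  T2=12  T3=7  T4=18  T5=12  T6=39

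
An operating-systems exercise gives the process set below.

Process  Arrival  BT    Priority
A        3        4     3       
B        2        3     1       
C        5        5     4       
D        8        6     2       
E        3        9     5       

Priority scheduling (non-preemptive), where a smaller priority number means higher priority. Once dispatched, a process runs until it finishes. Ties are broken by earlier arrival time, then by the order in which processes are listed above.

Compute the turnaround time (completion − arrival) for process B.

Gantt: | idle 0-2 | B 2-5 | A 5-9 | D 9-15 | C 15-20 | E 20-29 |
Completion: A=9  B=5  C=20  D=15  E=29
Turnaround(B) = completion − arrival = 5 − 2 = 3

3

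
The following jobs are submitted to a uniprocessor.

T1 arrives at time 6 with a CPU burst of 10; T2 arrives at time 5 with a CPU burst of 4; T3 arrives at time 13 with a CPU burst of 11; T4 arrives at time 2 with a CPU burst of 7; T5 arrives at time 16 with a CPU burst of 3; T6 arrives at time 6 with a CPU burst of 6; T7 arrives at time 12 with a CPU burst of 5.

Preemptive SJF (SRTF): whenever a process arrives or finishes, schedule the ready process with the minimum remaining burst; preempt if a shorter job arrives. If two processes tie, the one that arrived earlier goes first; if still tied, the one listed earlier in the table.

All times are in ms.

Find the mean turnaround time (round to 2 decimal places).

Schedule: | idle 0-2 | T4 2-9 | T2 9-13 | T7 13-18 | T5 18-21 | T6 21-27 | T1 27-37 | T3 37-48 |
Completion: T1=37  T2=13  T3=48  T4=9  T5=21  T6=27  T7=18
Turnaround (C−A): T1=31  T2=8  T3=35  T4=7  T5=5  T6=21  T7=6
Turnaround times: T1=31, T2=8, T3=35, T4=7, T5=5, T6=21, T7=6
Average turnaround = (31+8+35+7+5+21+6) / 7 = 113/7 = 16.14

16.14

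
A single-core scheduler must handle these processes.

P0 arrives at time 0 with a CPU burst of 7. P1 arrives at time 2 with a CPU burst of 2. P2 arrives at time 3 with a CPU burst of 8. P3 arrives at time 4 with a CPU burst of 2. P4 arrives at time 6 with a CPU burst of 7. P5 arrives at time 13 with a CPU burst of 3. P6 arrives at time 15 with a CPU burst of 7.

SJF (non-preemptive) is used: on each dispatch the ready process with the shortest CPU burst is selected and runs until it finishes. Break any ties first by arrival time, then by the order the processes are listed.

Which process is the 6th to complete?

Gantt: | P0 0-7 | P1 7-9 | P3 9-11 | P4 11-18 | P5 18-21 | P6 21-28 | P2 28-36 |
Completion: P0=7  P1=9  P2=36  P3=11  P4=18  P5=21  P6=28
Turnaround (C−A): P0=7  P1=7  P2=33  P3=7  P4=12  P5=8  P6=13
Finish order: P0 → P1 → P3 → P4 → P5 → P6 → P2

P6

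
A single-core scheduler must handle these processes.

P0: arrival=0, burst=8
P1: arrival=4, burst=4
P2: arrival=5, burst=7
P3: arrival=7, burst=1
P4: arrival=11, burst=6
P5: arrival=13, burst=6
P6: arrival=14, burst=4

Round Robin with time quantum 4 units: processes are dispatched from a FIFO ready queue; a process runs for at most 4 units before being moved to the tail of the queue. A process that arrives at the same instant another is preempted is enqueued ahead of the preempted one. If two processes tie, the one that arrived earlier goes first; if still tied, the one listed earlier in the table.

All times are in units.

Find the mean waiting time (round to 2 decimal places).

11.14

Schedule: | P0 0-4 | P1 4-8 | P0 8-12 | P2 12-16 | P3 16-17 | P4 17-21 | P5 21-25 | P6 25-29 | P2 29-32 | P4 32-34 | P5 34-36 |
Completion: P0=12  P1=8  P2=32  P3=17  P4=34  P5=36  P6=29
Turnaround (C−A): P0=12  P1=4  P2=27  P3=10  P4=23  P5=23  P6=15
Waiting times: P0=4, P1=0, P2=20, P3=9, P4=17, P5=17, P6=11
Average waiting = (4+0+20+9+17+17+11) / 7 = 78/7 = 11.14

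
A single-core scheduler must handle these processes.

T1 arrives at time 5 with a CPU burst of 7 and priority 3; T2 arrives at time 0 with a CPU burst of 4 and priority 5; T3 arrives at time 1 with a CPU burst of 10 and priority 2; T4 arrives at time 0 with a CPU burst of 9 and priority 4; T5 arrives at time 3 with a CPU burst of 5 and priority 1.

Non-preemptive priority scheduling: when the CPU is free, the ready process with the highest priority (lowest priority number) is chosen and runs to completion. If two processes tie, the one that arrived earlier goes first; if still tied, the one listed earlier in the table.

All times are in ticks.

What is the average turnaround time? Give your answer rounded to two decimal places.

20.80

Timeline: | T4 0-9 | T5 9-14 | T3 14-24 | T1 24-31 | T2 31-35 |
Completion: T1=31  T2=35  T3=24  T4=9  T5=14
Turnaround (C−A): T1=26  T2=35  T3=23  T4=9  T5=11
Turnaround times: T1=26, T2=35, T3=23, T4=9, T5=11
Average turnaround = (26+35+23+9+11) / 5 = 104/5 = 20.80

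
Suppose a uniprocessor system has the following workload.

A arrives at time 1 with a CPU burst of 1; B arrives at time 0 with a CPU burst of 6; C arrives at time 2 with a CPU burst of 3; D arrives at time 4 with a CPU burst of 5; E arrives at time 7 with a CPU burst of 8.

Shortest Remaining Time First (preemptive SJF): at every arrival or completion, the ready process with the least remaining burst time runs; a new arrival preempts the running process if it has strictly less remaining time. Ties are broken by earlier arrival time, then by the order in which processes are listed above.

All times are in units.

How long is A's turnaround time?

Gantt: | B 0-1 | A 1-2 | C 2-5 | B 5-10 | D 10-15 | E 15-23 |
Completion: A=2  B=10  C=5  D=15  E=23
Turnaround (C−A): A=1  B=10  C=3  D=11  E=16
Turnaround(A) = completion − arrival = 2 − 1 = 1

1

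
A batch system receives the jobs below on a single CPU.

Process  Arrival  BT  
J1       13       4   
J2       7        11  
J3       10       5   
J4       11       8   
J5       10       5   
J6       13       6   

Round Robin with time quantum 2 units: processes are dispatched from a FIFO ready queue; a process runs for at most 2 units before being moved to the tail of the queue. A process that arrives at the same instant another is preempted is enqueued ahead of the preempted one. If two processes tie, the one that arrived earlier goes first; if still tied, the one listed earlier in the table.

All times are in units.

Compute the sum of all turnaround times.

Gantt: | idle 0-7 | J2 7-11 | J3 11-13 | J5 13-15 | J4 15-17 | J2 17-19 | J1 19-21 | J6 21-23 | J3 23-25 | J5 25-27 | J4 27-29 | J2 29-31 | J1 31-33 | J6 33-35 | J3 35-36 | J5 36-37 | J4 37-39 | J2 39-41 | J6 41-43 | J4 43-45 | J2 45-46 |
Completion: J1=33  J2=46  J3=36  J4=45  J5=37  J6=43
Turnaround (C−A): J1=20  J2=39  J3=26  J4=34  J5=27  J6=30
Turnaround = completion − arrival: J1=20, J2=39, J3=26, J4=34, J5=27, J6=30
Total turnaround = 20 + 39 + 26 + 34 + 27 + 30 = 176

176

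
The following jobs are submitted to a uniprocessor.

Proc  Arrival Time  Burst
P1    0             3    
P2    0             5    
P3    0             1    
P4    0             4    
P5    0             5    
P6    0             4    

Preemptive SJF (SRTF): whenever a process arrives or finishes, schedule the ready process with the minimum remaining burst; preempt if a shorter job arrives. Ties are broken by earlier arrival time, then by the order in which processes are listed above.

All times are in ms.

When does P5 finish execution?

22

Schedule: | P3 0-1 | P1 1-4 | P4 4-8 | P6 8-12 | P2 12-17 | P5 17-22 |
Completion: P1=4  P2=17  P3=1  P4=8  P5=22  P6=12
Turnaround (C−A): P1=4  P2=17  P3=1  P4=8  P5=22  P6=12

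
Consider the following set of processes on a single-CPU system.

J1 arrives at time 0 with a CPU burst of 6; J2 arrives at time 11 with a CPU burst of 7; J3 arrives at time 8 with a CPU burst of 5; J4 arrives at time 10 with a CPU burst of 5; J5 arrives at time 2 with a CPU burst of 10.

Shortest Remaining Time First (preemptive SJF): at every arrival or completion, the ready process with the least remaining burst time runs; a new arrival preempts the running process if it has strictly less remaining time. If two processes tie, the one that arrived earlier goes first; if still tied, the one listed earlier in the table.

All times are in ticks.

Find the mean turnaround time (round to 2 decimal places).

12.80

Gantt: | J1 0-6 | J5 6-8 | J3 8-13 | J4 13-18 | J2 18-25 | J5 25-33 |
Completion: J1=6  J2=25  J3=13  J4=18  J5=33
Turnaround (C−A): J1=6  J2=14  J3=5  J4=8  J5=31
Turnaround times: J1=6, J2=14, J3=5, J4=8, J5=31
Average turnaround = (6+14+5+8+31) / 5 = 64/5 = 12.80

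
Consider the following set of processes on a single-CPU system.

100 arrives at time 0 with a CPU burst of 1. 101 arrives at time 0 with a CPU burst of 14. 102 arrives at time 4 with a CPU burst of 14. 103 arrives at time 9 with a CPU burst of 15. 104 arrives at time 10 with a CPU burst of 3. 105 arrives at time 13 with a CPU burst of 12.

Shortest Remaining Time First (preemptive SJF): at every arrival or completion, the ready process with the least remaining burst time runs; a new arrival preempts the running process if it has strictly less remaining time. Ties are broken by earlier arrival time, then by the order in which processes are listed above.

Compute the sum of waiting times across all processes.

Schedule: | 100 0-1 | 101 1-10 | 104 10-13 | 101 13-18 | 105 18-30 | 102 30-44 | 103 44-59 |
Completion: 100=1  101=18  102=44  103=59  104=13  105=30
Turnaround (C−A): 100=1  101=18  102=40  103=50  104=3  105=17
Waiting = turnaround − burst: 100=0, 101=4, 102=26, 103=35, 104=0, 105=5
Total waiting = 0 + 4 + 26 + 35 + 0 + 5 = 70

70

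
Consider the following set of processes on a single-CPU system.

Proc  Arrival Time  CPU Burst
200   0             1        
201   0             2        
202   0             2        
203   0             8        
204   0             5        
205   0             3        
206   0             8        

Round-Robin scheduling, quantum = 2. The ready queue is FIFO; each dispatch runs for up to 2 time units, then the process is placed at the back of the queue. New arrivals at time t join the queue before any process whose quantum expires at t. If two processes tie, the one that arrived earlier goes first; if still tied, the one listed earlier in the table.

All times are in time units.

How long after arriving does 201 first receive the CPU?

1

Schedule: | 200 0-1 | 201 1-3 | 202 3-5 | 203 5-7 | 204 7-9 | 205 9-11 | 206 11-13 | 203 13-15 | 204 15-17 | 205 17-18 | 206 18-20 | 203 20-22 | 204 22-23 | 206 23-25 | 203 25-27 | 206 27-29 |
Completion: 200=1  201=3  202=5  203=27  204=23  205=18  206=29
Turnaround (C−A): 200=1  201=3  202=5  203=27  204=23  205=18  206=29
Response(201) = first start − arrival = 1 − 0 = 1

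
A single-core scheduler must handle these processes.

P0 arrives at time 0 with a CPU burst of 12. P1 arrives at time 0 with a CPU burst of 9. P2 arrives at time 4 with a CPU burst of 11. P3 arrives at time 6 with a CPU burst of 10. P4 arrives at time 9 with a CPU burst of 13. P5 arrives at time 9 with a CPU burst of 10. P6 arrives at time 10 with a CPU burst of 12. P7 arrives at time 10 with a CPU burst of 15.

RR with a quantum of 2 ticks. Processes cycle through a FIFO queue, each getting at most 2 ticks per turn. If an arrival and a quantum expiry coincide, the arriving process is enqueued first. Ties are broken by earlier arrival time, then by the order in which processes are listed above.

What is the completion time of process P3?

73

Gantt: | P0 0-2 | P1 2-4 | P0 4-6 | P2 6-8 | P1 8-10 | P3 10-12 | P0 12-14 | P2 14-16 | P4 16-18 | P5 18-20 | P6 20-22 | P7 22-24 | P1 24-26 | P3 26-28 | P0 28-30 | P2 30-32 | P4 32-34 | P5 34-36 | P6 36-38 | P7 38-40 | P1 40-42 | P3 42-44 | P0 44-46 | P2 46-48 | P4 48-50 | P5 50-52 | P6 52-54 | P7 54-56 | P1 56-57 | P3 57-59 | P0 59-61 | P2 61-63 | P4 63-65 | P5 65-67 | P6 67-69 | P7 69-71 | P3 71-73 | P2 73-74 | P4 74-76 | P5 76-78 | P6 78-80 | P7 80-82 | P4 82-84 | P6 84-86 | P7 86-88 | P4 88-89 | P7 89-92 |
Completion: P0=61  P1=57  P2=74  P3=73  P4=89  P5=78  P6=86  P7=92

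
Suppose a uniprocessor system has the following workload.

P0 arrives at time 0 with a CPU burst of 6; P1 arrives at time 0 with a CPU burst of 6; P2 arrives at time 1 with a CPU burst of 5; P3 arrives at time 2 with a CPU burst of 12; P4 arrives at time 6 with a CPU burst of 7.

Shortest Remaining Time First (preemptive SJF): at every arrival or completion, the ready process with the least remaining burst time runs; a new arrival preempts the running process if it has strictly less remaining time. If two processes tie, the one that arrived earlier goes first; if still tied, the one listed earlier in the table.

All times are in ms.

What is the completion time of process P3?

36

Schedule: | P0 0-6 | P2 6-11 | P1 11-17 | P4 17-24 | P3 24-36 |
Completion: P0=6  P1=17  P2=11  P3=36  P4=24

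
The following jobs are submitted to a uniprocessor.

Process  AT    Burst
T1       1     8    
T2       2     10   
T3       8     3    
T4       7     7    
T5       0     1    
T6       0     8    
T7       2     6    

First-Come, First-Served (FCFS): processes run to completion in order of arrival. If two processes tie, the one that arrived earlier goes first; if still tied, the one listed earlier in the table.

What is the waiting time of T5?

Schedule: | T5 0-1 | T6 1-9 | T1 9-17 | T2 17-27 | T7 27-33 | T4 33-40 | T3 40-43 |
Completion: T1=17  T2=27  T3=43  T4=40  T5=1  T6=9  T7=33
Waiting(T5) = turnaround − burst = 1 − 1 = 0

0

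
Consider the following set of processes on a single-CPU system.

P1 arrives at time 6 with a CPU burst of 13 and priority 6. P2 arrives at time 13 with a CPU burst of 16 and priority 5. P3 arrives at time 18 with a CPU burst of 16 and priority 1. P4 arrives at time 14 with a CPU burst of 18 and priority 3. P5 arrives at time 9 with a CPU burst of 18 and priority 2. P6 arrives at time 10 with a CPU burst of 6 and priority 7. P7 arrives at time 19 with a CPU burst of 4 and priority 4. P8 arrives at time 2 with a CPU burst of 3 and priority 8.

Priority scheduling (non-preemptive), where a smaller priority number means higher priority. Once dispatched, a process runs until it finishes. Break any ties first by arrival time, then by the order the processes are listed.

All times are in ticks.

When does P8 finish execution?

Gantt: | idle 0-2 | P8 2-5 | idle 5-6 | P1 6-19 | P3 19-35 | P5 35-53 | P4 53-71 | P7 71-75 | P2 75-91 | P6 91-97 |
Completion: P1=19  P2=91  P3=35  P4=71  P5=53  P6=97  P7=75  P8=5

5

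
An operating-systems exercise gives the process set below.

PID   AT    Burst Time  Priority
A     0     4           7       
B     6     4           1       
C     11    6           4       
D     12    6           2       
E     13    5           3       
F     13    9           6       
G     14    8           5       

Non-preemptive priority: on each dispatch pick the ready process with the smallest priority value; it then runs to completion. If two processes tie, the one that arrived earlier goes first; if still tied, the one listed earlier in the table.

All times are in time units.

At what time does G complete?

Timeline: | A 0-4 | idle 4-6 | B 6-10 | idle 10-11 | C 11-17 | D 17-23 | E 23-28 | G 28-36 | F 36-45 |
Completion: A=4  B=10  C=17  D=23  E=28  F=45  G=36
Turnaround (C−A): A=4  B=4  C=6  D=11  E=15  F=32  G=22

36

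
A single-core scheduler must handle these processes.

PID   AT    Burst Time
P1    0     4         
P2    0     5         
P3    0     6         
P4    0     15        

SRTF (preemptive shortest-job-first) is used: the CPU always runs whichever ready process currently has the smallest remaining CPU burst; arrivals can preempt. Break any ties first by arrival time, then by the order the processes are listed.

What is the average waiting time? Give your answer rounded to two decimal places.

7.00

Schedule: | P1 0-4 | P2 4-9 | P3 9-15 | P4 15-30 |
Completion: P1=4  P2=9  P3=15  P4=30
Turnaround (C−A): P1=4  P2=9  P3=15  P4=30
Waiting times: P1=0, P2=4, P3=9, P4=15
Average waiting = (0+4+9+15) / 4 = 28/4 = 7.00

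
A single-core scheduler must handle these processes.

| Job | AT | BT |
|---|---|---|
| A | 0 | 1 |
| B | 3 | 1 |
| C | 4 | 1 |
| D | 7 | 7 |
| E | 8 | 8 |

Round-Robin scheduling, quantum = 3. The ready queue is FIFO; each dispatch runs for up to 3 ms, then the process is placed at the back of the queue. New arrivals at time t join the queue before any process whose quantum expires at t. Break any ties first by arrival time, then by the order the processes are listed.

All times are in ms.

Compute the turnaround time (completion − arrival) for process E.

Schedule: | A 0-1 | idle 1-3 | B 3-4 | C 4-5 | idle 5-7 | D 7-10 | E 10-13 | D 13-16 | E 16-19 | D 19-20 | E 20-22 |
Completion: A=1  B=4  C=5  D=20  E=22
Turnaround (C−A): A=1  B=1  C=1  D=13  E=14
Turnaround(E) = completion − arrival = 22 − 8 = 14

14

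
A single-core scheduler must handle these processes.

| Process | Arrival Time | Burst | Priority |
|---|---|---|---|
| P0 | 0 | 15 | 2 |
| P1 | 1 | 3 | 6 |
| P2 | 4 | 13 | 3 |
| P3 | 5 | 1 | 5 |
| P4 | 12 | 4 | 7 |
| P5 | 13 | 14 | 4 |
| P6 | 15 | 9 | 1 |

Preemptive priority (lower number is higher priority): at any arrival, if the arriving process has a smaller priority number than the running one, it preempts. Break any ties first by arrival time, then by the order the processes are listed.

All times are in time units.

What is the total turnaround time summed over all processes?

243

Timeline: | P0 0-15 | P6 15-24 | P2 24-37 | P5 37-51 | P3 51-52 | P1 52-55 | P4 55-59 |
Completion: P0=15  P1=55  P2=37  P3=52  P4=59  P5=51  P6=24
Turnaround (C−A): P0=15  P1=54  P2=33  P3=47  P4=47  P5=38  P6=9
Turnaround = completion − arrival: P0=15, P1=54, P2=33, P3=47, P4=47, P5=38, P6=9
Total turnaround = 15 + 54 + 33 + 47 + 47 + 38 + 9 = 243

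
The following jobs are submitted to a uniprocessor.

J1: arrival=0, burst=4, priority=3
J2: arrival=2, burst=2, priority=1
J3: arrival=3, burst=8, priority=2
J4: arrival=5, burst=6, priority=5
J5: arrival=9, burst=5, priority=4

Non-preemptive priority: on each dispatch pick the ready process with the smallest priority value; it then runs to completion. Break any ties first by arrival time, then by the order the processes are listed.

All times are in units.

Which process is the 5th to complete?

J4

Timeline: | J1 0-4 | J2 4-6 | J3 6-14 | J5 14-19 | J4 19-25 |
Completion: J1=4  J2=6  J3=14  J4=25  J5=19
Turnaround (C−A): J1=4  J2=4  J3=11  J4=20  J5=10
Finish order: J1 → J2 → J3 → J5 → J4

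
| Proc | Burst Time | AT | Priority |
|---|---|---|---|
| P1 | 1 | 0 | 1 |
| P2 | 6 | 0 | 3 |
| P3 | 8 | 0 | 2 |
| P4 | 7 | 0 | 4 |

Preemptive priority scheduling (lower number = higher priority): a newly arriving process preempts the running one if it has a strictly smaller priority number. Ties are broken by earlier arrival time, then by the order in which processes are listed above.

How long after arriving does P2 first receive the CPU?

9

Schedule: | P1 0-1 | P3 1-9 | P2 9-15 | P4 15-22 |
Completion: P1=1  P2=15  P3=9  P4=22
Response(P2) = first start − arrival = 9 − 0 = 9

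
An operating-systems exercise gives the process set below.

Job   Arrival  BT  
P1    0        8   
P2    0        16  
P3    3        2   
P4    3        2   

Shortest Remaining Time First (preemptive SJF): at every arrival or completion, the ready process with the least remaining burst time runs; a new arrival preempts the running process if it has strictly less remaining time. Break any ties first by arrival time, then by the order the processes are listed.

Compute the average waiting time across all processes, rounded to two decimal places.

4.50

Gantt: | P1 0-3 | P3 3-5 | P4 5-7 | P1 7-12 | P2 12-28 |
Completion: P1=12  P2=28  P3=5  P4=7
Turnaround (C−A): P1=12  P2=28  P3=2  P4=4
Waiting times: P1=4, P2=12, P3=0, P4=2
Average waiting = (4+12+0+2) / 4 = 18/4 = 4.50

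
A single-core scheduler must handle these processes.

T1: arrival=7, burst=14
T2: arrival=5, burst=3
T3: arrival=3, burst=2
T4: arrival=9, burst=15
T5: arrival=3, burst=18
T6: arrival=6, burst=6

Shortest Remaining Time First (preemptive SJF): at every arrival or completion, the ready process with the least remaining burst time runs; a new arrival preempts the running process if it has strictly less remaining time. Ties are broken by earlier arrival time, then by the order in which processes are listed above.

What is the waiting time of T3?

0

Gantt: | idle 0-3 | T3 3-5 | T2 5-8 | T6 8-14 | T1 14-28 | T4 28-43 | T5 43-61 |
Completion: T1=28  T2=8  T3=5  T4=43  T5=61  T6=14
Turnaround (C−A): T1=21  T2=3  T3=2  T4=34  T5=58  T6=8
Waiting(T3) = turnaround − burst = 2 − 2 = 0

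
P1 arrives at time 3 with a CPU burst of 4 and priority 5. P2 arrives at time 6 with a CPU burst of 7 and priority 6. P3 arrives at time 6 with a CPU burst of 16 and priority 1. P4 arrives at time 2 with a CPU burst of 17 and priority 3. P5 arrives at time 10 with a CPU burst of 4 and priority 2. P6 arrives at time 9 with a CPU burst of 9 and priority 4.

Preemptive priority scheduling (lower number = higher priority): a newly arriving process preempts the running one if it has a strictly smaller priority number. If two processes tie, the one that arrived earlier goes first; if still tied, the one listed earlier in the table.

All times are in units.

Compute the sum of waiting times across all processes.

Timeline: | idle 0-2 | P4 2-6 | P3 6-22 | P5 22-26 | P4 26-39 | P6 39-48 | P1 48-52 | P2 52-59 |
Completion: P1=52  P2=59  P3=22  P4=39  P5=26  P6=48
Turnaround (C−A): P1=49  P2=53  P3=16  P4=37  P5=16  P6=39
Waiting = turnaround − burst: P1=45, P2=46, P3=0, P4=20, P5=12, P6=30
Total waiting = 45 + 46 + 0 + 20 + 12 + 30 = 153

153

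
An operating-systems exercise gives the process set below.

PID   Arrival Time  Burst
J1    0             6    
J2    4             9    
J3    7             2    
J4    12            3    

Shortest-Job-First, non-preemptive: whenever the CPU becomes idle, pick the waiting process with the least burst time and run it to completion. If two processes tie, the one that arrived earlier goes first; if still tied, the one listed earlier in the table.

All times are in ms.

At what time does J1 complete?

6

Timeline: | J1 0-6 | J2 6-15 | J3 15-17 | J4 17-20 |
Completion: J1=6  J2=15  J3=17  J4=20
Turnaround (C−A): J1=6  J2=11  J3=10  J4=8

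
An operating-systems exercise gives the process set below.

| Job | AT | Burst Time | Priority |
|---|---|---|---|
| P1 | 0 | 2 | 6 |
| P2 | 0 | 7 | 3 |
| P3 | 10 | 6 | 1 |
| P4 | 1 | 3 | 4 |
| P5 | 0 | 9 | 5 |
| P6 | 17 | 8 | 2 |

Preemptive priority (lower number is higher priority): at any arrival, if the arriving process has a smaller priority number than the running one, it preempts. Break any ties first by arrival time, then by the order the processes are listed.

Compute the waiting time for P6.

Schedule: | P2 0-7 | P4 7-10 | P3 10-16 | P5 16-17 | P6 17-25 | P5 25-33 | P1 33-35 |
Completion: P1=35  P2=7  P3=16  P4=10  P5=33  P6=25
Turnaround (C−A): P1=35  P2=7  P3=6  P4=9  P5=33  P6=8
Waiting(P6) = turnaround − burst = 8 − 8 = 0

0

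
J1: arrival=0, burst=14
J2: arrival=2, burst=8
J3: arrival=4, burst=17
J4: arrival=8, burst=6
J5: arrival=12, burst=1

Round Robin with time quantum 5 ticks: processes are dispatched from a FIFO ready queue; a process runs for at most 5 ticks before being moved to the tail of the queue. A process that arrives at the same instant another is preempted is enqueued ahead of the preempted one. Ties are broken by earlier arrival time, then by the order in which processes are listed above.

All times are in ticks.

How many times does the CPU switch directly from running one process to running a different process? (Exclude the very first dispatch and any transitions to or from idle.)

10

Schedule: | J1 0-5 | J2 5-10 | J3 10-15 | J1 15-20 | J4 20-25 | J2 25-28 | J5 28-29 | J3 29-34 | J1 34-38 | J4 38-39 | J3 39-46 |
Completion: J1=38  J2=28  J3=46  J4=39  J5=29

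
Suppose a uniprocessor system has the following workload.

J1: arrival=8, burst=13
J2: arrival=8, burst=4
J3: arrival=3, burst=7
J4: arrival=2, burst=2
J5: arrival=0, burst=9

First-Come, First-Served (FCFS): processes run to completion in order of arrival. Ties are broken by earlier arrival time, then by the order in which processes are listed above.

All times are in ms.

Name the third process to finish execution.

Schedule: | J5 0-9 | J4 9-11 | J3 11-18 | J1 18-31 | J2 31-35 |
Completion: J1=31  J2=35  J3=18  J4=11  J5=9
Finish order: J5 → J4 → J3 → J1 → J2

J3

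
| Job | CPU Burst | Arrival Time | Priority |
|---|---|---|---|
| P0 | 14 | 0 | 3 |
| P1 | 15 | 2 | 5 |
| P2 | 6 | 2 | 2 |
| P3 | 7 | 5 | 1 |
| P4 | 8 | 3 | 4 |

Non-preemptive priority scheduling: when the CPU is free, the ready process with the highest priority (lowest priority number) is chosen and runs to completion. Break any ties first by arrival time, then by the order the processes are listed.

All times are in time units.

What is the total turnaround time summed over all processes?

135

Schedule: | P0 0-14 | P3 14-21 | P2 21-27 | P4 27-35 | P1 35-50 |
Completion: P0=14  P1=50  P2=27  P3=21  P4=35
Turnaround (C−A): P0=14  P1=48  P2=25  P3=16  P4=32
Turnaround = completion − arrival: P0=14, P1=48, P2=25, P3=16, P4=32
Total turnaround = 14 + 48 + 25 + 16 + 32 = 135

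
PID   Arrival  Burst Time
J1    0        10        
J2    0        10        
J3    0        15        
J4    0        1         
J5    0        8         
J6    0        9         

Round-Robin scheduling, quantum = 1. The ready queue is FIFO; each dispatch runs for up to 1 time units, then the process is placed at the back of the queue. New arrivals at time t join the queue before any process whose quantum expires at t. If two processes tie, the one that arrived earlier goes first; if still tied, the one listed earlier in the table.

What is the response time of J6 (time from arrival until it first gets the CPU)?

5

Gantt: | J1 0-1 | J2 1-2 | J3 2-3 | J4 3-4 | J5 4-5 | J6 5-6 | J1 6-7 | J2 7-8 | J3 8-9 | J5 9-10 | J6 10-11 | J1 11-12 | J2 12-13 | J3 13-14 | J5 14-15 | J6 15-16 | J1 16-17 | J2 17-18 | J3 18-19 | J5 19-20 | J6 20-21 | J1 21-22 | J2 22-23 | J3 23-24 | J5 24-25 | J6 25-26 | J1 26-27 | J2 27-28 | J3 28-29 | J5 29-30 | J6 30-31 | J1 31-32 | J2 32-33 | J3 33-34 | J5 34-35 | J6 35-36 | J1 36-37 | J2 37-38 | J3 38-39 | J5 39-40 | J6 40-41 | J1 41-42 | J2 42-43 | J3 43-44 | J6 44-45 | J1 45-46 | J2 46-47 | J3 47-53 |
Completion: J1=46  J2=47  J3=53  J4=4  J5=40  J6=45
Response(J6) = first start − arrival = 5 − 0 = 5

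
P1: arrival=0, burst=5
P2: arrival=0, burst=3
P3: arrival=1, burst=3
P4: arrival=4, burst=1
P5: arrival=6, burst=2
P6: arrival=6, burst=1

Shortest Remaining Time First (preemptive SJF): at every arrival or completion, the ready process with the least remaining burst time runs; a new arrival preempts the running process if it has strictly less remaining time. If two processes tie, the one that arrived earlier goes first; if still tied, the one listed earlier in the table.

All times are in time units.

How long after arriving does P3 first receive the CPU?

2

Schedule: | P2 0-3 | P3 3-4 | P4 4-5 | P3 5-7 | P6 7-8 | P5 8-10 | P1 10-15 |
Completion: P1=15  P2=3  P3=7  P4=5  P5=10  P6=8
Response(P3) = first start − arrival = 3 − 1 = 2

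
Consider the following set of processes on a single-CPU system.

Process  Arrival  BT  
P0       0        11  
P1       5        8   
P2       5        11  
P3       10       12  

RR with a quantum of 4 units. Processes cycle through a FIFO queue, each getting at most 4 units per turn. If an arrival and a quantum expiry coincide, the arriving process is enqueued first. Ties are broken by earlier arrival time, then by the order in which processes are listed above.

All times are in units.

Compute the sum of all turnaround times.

Timeline: | P0 0-8 | P1 8-12 | P2 12-16 | P0 16-19 | P3 19-23 | P1 23-27 | P2 27-31 | P3 31-35 | P2 35-38 | P3 38-42 |
Completion: P0=19  P1=27  P2=38  P3=42
Turnaround (C−A): P0=19  P1=22  P2=33  P3=32
Turnaround = completion − arrival: P0=19, P1=22, P2=33, P3=32
Total turnaround = 19 + 22 + 33 + 32 = 106

106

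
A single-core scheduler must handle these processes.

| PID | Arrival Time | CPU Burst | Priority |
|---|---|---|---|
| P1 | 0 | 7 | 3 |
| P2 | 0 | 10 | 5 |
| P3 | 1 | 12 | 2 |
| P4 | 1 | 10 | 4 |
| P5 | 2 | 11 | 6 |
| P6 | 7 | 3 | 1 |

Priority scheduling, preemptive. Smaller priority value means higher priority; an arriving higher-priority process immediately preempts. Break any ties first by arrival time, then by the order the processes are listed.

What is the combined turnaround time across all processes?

Gantt: | P1 0-1 | P3 1-7 | P6 7-10 | P3 10-16 | P1 16-22 | P4 22-32 | P2 32-42 | P5 42-53 |
Completion: P1=22  P2=42  P3=16  P4=32  P5=53  P6=10
Turnaround (C−A): P1=22  P2=42  P3=15  P4=31  P5=51  P6=3
Turnaround = completion − arrival: P1=22, P2=42, P3=15, P4=31, P5=51, P6=3
Total turnaround = 22 + 42 + 15 + 31 + 51 + 3 = 164

164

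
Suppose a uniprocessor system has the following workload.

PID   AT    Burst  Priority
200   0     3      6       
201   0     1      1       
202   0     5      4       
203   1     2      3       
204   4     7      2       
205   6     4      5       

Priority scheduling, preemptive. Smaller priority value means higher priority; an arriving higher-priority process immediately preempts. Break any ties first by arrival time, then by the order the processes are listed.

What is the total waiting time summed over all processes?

38

Gantt: | 201 0-1 | 203 1-3 | 202 3-4 | 204 4-11 | 202 11-15 | 205 15-19 | 200 19-22 |
Completion: 200=22  201=1  202=15  203=3  204=11  205=19
Waiting = turnaround − burst: 200=19, 201=0, 202=10, 203=0, 204=0, 205=9
Total waiting = 19 + 0 + 10 + 0 + 0 + 9 = 38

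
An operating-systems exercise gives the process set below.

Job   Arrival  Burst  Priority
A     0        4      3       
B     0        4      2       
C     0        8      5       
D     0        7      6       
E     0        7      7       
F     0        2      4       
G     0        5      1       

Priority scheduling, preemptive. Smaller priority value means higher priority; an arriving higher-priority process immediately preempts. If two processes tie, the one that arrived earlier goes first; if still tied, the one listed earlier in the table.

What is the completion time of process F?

Gantt: | G 0-5 | B 5-9 | A 9-13 | F 13-15 | C 15-23 | D 23-30 | E 30-37 |
Completion: A=13  B=9  C=23  D=30  E=37  F=15  G=5
Turnaround (C−A): A=13  B=9  C=23  D=30  E=37  F=15  G=5

15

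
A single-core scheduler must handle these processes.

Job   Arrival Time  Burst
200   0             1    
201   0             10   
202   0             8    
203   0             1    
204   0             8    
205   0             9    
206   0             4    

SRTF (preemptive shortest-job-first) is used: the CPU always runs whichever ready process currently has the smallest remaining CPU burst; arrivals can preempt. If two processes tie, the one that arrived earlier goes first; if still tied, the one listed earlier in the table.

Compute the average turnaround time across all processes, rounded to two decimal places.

16.71

Schedule: | 200 0-1 | 203 1-2 | 206 2-6 | 202 6-14 | 204 14-22 | 205 22-31 | 201 31-41 |
Completion: 200=1  201=41  202=14  203=2  204=22  205=31  206=6
Turnaround times: 200=1, 201=41, 202=14, 203=2, 204=22, 205=31, 206=6
Average turnaround = (1+41+14+2+22+31+6) / 7 = 117/7 = 16.71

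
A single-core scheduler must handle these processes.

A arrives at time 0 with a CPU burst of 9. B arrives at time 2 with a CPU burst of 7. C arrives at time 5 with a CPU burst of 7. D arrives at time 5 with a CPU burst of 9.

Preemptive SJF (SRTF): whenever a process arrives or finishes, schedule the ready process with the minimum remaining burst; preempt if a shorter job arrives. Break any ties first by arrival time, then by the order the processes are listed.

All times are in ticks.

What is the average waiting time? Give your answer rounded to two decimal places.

9.00

Timeline: | A 0-9 | B 9-16 | C 16-23 | D 23-32 |
Completion: A=9  B=16  C=23  D=32
Turnaround (C−A): A=9  B=14  C=18  D=27
Waiting times: A=0, B=7, C=11, D=18
Average waiting = (0+7+11+18) / 4 = 36/4 = 9.00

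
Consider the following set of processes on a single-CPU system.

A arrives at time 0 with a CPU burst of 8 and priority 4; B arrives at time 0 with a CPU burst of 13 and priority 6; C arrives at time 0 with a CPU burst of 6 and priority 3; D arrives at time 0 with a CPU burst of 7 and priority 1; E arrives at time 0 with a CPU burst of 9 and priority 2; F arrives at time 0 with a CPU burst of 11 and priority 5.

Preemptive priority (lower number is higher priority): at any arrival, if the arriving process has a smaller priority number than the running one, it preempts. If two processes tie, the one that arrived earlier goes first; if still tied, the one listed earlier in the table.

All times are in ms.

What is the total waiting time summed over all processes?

116

Timeline: | D 0-7 | E 7-16 | C 16-22 | A 22-30 | F 30-41 | B 41-54 |
Completion: A=30  B=54  C=22  D=7  E=16  F=41
Turnaround (C−A): A=30  B=54  C=22  D=7  E=16  F=41
Waiting = turnaround − burst: A=22, B=41, C=16, D=0, E=7, F=30
Total waiting = 22 + 41 + 16 + 0 + 7 + 30 = 116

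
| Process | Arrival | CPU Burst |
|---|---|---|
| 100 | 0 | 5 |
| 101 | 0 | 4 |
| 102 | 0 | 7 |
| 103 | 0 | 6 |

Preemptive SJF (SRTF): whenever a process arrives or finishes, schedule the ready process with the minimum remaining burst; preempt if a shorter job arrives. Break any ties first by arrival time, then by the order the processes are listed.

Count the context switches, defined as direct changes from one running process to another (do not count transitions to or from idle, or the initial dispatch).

Gantt: | 101 0-4 | 100 4-9 | 103 9-15 | 102 15-22 |
Completion: 100=9  101=4  102=22  103=15
Turnaround (C−A): 100=9  101=4  102=22  103=15

3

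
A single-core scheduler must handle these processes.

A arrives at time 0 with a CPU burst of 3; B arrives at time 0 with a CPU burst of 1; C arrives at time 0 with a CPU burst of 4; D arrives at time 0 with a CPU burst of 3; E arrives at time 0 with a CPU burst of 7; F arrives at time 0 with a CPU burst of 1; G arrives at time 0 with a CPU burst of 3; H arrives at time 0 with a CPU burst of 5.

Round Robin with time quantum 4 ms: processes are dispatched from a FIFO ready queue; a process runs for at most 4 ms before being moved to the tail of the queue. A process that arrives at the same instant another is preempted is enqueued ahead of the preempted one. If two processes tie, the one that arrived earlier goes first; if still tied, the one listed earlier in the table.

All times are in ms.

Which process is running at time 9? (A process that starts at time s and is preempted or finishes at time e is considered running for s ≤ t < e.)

D

Timeline: | A 0-3 | B 3-4 | C 4-8 | D 8-11 | E 11-15 | F 15-16 | G 16-19 | H 19-23 | E 23-26 | H 26-27 |
Completion: A=3  B=4  C=8  D=11  E=26  F=16  G=19  H=27
Turnaround (C−A): A=3  B=4  C=8  D=11  E=26  F=16  G=19  H=27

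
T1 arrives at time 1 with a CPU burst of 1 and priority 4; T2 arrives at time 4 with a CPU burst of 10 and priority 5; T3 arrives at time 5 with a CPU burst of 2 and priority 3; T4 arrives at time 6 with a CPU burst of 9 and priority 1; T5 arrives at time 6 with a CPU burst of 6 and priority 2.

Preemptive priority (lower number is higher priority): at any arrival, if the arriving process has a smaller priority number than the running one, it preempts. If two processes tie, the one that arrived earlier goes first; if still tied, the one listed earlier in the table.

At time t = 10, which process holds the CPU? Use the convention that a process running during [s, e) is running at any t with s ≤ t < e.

Schedule: | idle 0-1 | T1 1-2 | idle 2-4 | T2 4-5 | T3 5-6 | T4 6-15 | T5 15-21 | T3 21-22 | T2 22-31 |
Completion: T1=2  T2=31  T3=22  T4=15  T5=21
Turnaround (C−A): T1=1  T2=27  T3=17  T4=9  T5=15

T4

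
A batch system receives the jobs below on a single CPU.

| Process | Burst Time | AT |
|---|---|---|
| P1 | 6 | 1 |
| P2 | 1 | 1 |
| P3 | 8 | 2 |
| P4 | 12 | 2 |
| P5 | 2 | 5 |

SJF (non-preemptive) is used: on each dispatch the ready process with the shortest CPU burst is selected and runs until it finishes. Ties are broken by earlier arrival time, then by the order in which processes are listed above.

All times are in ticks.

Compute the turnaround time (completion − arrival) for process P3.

Gantt: | idle 0-1 | P2 1-2 | P1 2-8 | P5 8-10 | P3 10-18 | P4 18-30 |
Completion: P1=8  P2=2  P3=18  P4=30  P5=10
Turnaround (C−A): P1=7  P2=1  P3=16  P4=28  P5=5
Turnaround(P3) = completion − arrival = 18 − 2 = 16

16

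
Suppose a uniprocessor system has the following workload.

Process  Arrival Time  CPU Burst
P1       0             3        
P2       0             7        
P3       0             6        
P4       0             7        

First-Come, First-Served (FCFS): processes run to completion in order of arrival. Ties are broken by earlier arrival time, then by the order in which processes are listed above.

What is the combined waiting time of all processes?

29

Gantt: | P1 0-3 | P2 3-10 | P3 10-16 | P4 16-23 |
Completion: P1=3  P2=10  P3=16  P4=23
Turnaround (C−A): P1=3  P2=10  P3=16  P4=23
Waiting = turnaround − burst: P1=0, P2=3, P3=10, P4=16
Total waiting = 0 + 3 + 10 + 16 = 29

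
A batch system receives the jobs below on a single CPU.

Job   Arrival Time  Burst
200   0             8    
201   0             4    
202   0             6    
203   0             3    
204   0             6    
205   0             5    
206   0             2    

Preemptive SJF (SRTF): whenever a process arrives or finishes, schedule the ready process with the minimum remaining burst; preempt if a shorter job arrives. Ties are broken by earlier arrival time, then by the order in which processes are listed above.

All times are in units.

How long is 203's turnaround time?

5

Schedule: | 206 0-2 | 203 2-5 | 201 5-9 | 205 9-14 | 202 14-20 | 204 20-26 | 200 26-34 |
Completion: 200=34  201=9  202=20  203=5  204=26  205=14  206=2
Turnaround (C−A): 200=34  201=9  202=20  203=5  204=26  205=14  206=2
Turnaround(203) = completion − arrival = 5 − 0 = 5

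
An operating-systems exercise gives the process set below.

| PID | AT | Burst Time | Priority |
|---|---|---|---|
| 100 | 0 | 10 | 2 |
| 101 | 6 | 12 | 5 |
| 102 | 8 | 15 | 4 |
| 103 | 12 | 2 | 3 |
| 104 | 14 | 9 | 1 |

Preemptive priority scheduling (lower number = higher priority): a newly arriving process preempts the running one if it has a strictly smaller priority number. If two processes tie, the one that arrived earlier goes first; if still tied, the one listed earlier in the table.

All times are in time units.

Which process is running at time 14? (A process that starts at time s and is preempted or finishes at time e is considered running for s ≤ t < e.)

Gantt: | 100 0-10 | 102 10-12 | 103 12-14 | 104 14-23 | 102 23-36 | 101 36-48 |
Completion: 100=10  101=48  102=36  103=14  104=23

104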